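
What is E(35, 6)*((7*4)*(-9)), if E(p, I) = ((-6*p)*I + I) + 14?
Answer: 312480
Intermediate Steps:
E(p, I) = 14 + I - 6*I*p (E(p, I) = (-6*I*p + I) + 14 = (I - 6*I*p) + 14 = 14 + I - 6*I*p)
E(35, 6)*((7*4)*(-9)) = (14 + 6 - 6*6*35)*((7*4)*(-9)) = (14 + 6 - 1260)*(28*(-9)) = -1240*(-252) = 312480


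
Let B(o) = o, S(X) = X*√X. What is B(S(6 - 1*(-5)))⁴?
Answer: 1771561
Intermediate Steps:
S(X) = X^(3/2)
B(S(6 - 1*(-5)))⁴ = ((6 - 1*(-5))^(3/2))⁴ = ((6 + 5)^(3/2))⁴ = (11^(3/2))⁴ = (11*√11)⁴ = 1771561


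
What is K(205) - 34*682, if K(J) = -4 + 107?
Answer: -23085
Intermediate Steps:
K(J) = 103
K(205) - 34*682 = 103 - 34*682 = 103 - 23188 = -23085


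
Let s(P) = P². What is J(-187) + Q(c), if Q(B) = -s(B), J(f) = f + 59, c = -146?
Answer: -21444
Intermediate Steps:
J(f) = 59 + f
Q(B) = -B²
J(-187) + Q(c) = (59 - 187) - 1*(-146)² = -128 - 1*21316 = -128 - 21316 = -21444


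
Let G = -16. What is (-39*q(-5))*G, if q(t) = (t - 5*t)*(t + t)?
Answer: -124800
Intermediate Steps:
q(t) = -8*t**2 (q(t) = (-4*t)*(2*t) = -8*t**2)
(-39*q(-5))*G = -(-312)*(-5)**2*(-16) = -(-312)*25*(-16) = -39*(-200)*(-16) = 7800*(-16) = -124800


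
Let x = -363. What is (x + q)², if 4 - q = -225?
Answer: 17956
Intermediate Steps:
q = 229 (q = 4 - 1*(-225) = 4 + 225 = 229)
(x + q)² = (-363 + 229)² = (-134)² = 17956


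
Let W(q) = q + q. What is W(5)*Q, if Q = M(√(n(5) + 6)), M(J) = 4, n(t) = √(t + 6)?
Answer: 40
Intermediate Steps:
n(t) = √(6 + t)
W(q) = 2*q
Q = 4
W(5)*Q = (2*5)*4 = 10*4 = 40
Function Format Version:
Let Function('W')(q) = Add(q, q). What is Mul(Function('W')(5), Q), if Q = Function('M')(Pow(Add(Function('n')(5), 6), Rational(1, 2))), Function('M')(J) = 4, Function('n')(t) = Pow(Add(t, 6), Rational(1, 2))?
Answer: 40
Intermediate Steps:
Function('n')(t) = Pow(Add(6, t), Rational(1, 2))
Function('W')(q) = Mul(2, q)
Q = 4
Mul(Function('W')(5), Q) = Mul(Mul(2, 5), 4) = Mul(10, 4) = 40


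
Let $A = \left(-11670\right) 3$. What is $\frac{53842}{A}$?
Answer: $- \frac{26921}{17505} \approx -1.5379$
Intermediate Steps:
$A = -35010$
$\frac{53842}{A} = \frac{53842}{-35010} = 53842 \left(- \frac{1}{35010}\right) = - \frac{26921}{17505}$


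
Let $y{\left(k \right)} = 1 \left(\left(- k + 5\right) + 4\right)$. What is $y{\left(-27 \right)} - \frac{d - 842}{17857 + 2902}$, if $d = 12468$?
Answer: $\frac{735698}{20759} \approx 35.44$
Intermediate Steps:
$y{\left(k \right)} = 9 - k$ ($y{\left(k \right)} = 1 \left(\left(5 - k\right) + 4\right) = 1 \left(9 - k\right) = 9 - k$)
$y{\left(-27 \right)} - \frac{d - 842}{17857 + 2902} = \left(9 - -27\right) - \frac{12468 - 842}{17857 + 2902} = \left(9 + 27\right) - \frac{11626}{20759} = 36 - 11626 \cdot \frac{1}{20759} = 36 - \frac{11626}{20759} = \frac{735698}{20759}$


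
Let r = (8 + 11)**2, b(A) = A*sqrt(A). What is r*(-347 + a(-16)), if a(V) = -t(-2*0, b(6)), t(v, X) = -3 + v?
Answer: -124184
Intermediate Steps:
b(A) = A**(3/2)
r = 361 (r = 19**2 = 361)
a(V) = 3 (a(V) = -(-3 - 2*0) = -(-3 + 0) = -1*(-3) = 3)
r*(-347 + a(-16)) = 361*(-347 + 3) = 361*(-344) = -124184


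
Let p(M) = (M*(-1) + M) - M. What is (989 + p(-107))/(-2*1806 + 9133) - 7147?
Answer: -39457491/5521 ≈ -7146.8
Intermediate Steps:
p(M) = -M (p(M) = (-M + M) - M = 0 - M = -M)
(989 + p(-107))/(-2*1806 + 9133) - 7147 = (989 - 1*(-107))/(-2*1806 + 9133) - 7147 = (989 + 107)/(-3612 + 9133) - 7147 = 1096/5521 - 7147 = -39457491/5521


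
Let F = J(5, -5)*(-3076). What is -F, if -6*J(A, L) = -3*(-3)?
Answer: -4614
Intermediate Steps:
J(A, L) = -3/2 (J(A, L) = -(-1)*(-3)/2 = -⅙*9 = -3/2)
F = 4614 (F = -3/2*(-3076) = 4614)
-F = -1*4614 = -4614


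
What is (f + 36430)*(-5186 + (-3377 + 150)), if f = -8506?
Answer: -234924612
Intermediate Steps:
(f + 36430)*(-5186 + (-3377 + 150)) = (-8506 + 36430)*(-5186 + (-3377 + 150)) = 27924*(-5186 - 3227) = 27924*(-8413) = -234924612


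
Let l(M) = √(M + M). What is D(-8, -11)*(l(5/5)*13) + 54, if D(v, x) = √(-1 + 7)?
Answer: 54 + 26*√3 ≈ 99.033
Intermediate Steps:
l(M) = √2*√M (l(M) = √(2*M) = √2*√M)
D(v, x) = √6
D(-8, -11)*(l(5/5)*13) + 54 = √6*((√2*√(5/5))*13) + 54 = √6*((√2*√(5*(⅕)))*13) + 54 = √6*((√2*√1)*13) + 54 = √6*((√2*1)*13) + 54 = √6*(√2*13) + 54 = √6*(13*√2) + 54 = 26*√3 + 54 = 54 + 26*√3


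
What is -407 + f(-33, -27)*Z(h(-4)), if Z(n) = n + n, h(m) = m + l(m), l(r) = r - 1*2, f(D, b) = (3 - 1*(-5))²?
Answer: -1687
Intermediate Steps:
f(D, b) = 64 (f(D, b) = (3 + 5)² = 8² = 64)
l(r) = -2 + r (l(r) = r - 2 = -2 + r)
h(m) = -2 + 2*m (h(m) = m + (-2 + m) = -2 + 2*m)
Z(n) = 2*n
-407 + f(-33, -27)*Z(h(-4)) = -407 + 64*(2*(-2 + 2*(-4))) = -407 + 64*(2*(-2 - 8)) = -407 + 64*(2*(-10)) = -407 + 64*(-20) = -407 - 1280 = -1687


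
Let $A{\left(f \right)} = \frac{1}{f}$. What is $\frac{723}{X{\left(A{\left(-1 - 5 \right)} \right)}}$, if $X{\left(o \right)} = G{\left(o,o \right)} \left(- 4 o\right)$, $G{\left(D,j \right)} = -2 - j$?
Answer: $- \frac{6507}{11} \approx -591.54$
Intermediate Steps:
$X{\left(o \right)} = - 4 o \left(-2 - o\right)$ ($X{\left(o \right)} = \left(-2 - o\right) \left(- 4 o\right) = - 4 o \left(-2 - o\right)$)
$\frac{723}{X{\left(A{\left(-1 - 5 \right)} \right)}} = \frac{723}{4 \frac{1}{-1 - 5} \left(2 + \frac{1}{-1 - 5}\right)} = \frac{723}{4 \frac{1}{-6} \left(2 + \frac{1}{-6}\right)} = \frac{723}{4 \left(- \frac{1}{6}\right) \left(2 - \frac{1}{6}\right)} = \frac{723}{4 \left(- \frac{1}{6}\right) \frac{11}{6}} = \frac{723}{- \frac{11}{9}} = 723 \left(- \frac{9}{11}\right) = - \frac{6507}{11}$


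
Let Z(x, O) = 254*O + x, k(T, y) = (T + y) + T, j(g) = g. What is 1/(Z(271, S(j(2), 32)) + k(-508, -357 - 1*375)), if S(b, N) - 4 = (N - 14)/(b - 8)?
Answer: -1/1223 ≈ -0.00081766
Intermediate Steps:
S(b, N) = 4 + (-14 + N)/(-8 + b) (S(b, N) = 4 + (N - 14)/(b - 8) = 4 + (-14 + N)/(-8 + b))
k(T, y) = y + 2*T
Z(x, O) = x + 254*O
1/(Z(271, S(j(2), 32)) + k(-508, -357 - 1*375)) = 1/((271 + 254*((-46 + 32 + 4*2)/(-8 + 2))) + ((-357 - 1*375) + 2*(-508))) = 1/((271 + 254*((-46 + 32 + 8)/(-6))) + ((-357 - 375) - 1016)) = 1/((271 + 254*(-⅙*(-6))) + (-732 - 1016)) = 1/((271 + 254*1) - 1748) = 1/((271 + 254) - 1748) = 1/(525 - 1748) = 1/(-1223) = -1/1223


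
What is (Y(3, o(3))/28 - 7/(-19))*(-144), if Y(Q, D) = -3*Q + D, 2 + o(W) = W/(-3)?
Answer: 1152/133 ≈ 8.6617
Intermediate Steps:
o(W) = -2 - W/3 (o(W) = -2 + W/(-3) = -2 + W*(-1/3) = -2 - W/3)
Y(Q, D) = D - 3*Q
(Y(3, o(3))/28 - 7/(-19))*(-144) = (((-2 - 1/3*3) - 3*3)/28 - 7/(-19))*(-144) = (((-2 - 1) - 9)*(1/28) - 7*(-1/19))*(-144) = ((-3 - 9)*(1/28) + 7/19)*(-144) = (-12*1/28 + 7/19)*(-144) = (-3/7 + 7/19)*(-144) = -8/133*(-144) = 1152/133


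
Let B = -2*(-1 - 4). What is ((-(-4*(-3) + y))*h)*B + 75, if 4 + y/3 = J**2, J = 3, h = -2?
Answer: 615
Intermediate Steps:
B = 10 (B = -2*(-5) = 10)
y = 15 (y = -12 + 3*3**2 = -12 + 3*9 = -12 + 27 = 15)
((-(-4*(-3) + y))*h)*B + 75 = (-(-4*(-3) + 15)*(-2))*10 + 75 = (-(12 + 15)*(-2))*10 + 75 = (-1*27*(-2))*10 + 75 = -27*(-2)*10 + 75 = 54*10 + 75 = 540 + 75 = 615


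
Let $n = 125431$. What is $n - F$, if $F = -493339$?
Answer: $618770$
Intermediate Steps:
$n - F = 125431 - -493339 = 125431 + 493339 = 618770$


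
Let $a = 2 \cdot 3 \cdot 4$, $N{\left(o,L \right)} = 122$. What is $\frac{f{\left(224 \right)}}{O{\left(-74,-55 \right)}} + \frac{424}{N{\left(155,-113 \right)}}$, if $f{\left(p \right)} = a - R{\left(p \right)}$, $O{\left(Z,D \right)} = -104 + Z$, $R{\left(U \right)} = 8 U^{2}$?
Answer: $\frac{12261080}{5429} \approx 2258.4$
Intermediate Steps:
$a = 24$ ($a = 6 \cdot 4 = 24$)
$f{\left(p \right)} = 24 - 8 p^{2}$
$\frac{f{\left(224 \right)}}{O{\left(-74,-55 \right)}} + \frac{424}{N{\left(155,-113 \right)}} = \frac{24 - 8 \cdot 224^{2}}{-104 - 74} + \frac{424}{122} = \frac{24 - 401408}{-178} + 424 \cdot \frac{1}{122} = \left(24 - 401408\right) \left(- \frac{1}{178}\right) + \frac{212}{61} = \left(-401384\right) \left(- \frac{1}{178}\right) + \frac{212}{61} = \frac{200692}{89} + \frac{212}{61} = \frac{12261080}{5429}$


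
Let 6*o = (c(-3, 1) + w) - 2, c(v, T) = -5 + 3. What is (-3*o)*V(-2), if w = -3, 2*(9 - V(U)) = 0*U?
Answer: 63/2 ≈ 31.500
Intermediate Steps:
c(v, T) = -2
V(U) = 9 (V(U) = 9 - 0*U = 9 - ½*0 = 9 + 0 = 9)
o = -7/6 (o = ((-2 - 3) - 2)/6 = (-5 - 2)/6 = (⅙)*(-7) = -7/6 ≈ -1.1667)
(-3*o)*V(-2) = -3*(-7/6)*9 = (7/2)*9 = 63/2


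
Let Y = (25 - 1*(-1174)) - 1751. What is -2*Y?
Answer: 1104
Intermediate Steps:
Y = -552 (Y = (25 + 1174) - 1751 = 1199 - 1751 = -552)
-2*Y = -2*(-552) = 1104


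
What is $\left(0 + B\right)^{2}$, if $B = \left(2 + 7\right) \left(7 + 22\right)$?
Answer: $68121$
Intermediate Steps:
$B = 261$ ($B = 9 \cdot 29 = 261$)
$\left(0 + B\right)^{2} = \left(0 + 261\right)^{2} = 261^{2} = 68121$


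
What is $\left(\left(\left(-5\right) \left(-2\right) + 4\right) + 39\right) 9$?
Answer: $477$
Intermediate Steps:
$\left(\left(\left(-5\right) \left(-2\right) + 4\right) + 39\right) 9 = \left(\left(10 + 4\right) + 39\right) 9 = \left(14 + 39\right) 9 = 53 \cdot 9 = 477$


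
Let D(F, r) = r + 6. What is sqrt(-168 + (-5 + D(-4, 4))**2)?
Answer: I*sqrt(143) ≈ 11.958*I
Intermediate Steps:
D(F, r) = 6 + r
sqrt(-168 + (-5 + D(-4, 4))**2) = sqrt(-168 + (-5 + (6 + 4))**2) = sqrt(-168 + (-5 + 10)**2) = sqrt(-168 + 5**2) = sqrt(-168 + 25) = sqrt(-143) = I*sqrt(143)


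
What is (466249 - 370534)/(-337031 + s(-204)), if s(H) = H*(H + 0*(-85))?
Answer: -19143/59083 ≈ -0.32400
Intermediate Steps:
s(H) = H**2 (s(H) = H*(H + 0) = H*H = H**2)
(466249 - 370534)/(-337031 + s(-204)) = (466249 - 370534)/(-337031 + (-204)**2) = 95715/(-337031 + 41616) = 95715/(-295415) = 95715*(-1/295415) = -19143/59083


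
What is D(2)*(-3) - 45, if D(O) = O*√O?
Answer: -45 - 6*√2 ≈ -53.485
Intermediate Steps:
D(O) = O^(3/2)
D(2)*(-3) - 45 = 2^(3/2)*(-3) - 45 = (2*√2)*(-3) - 45 = -6*√2 - 45 = -45 - 6*√2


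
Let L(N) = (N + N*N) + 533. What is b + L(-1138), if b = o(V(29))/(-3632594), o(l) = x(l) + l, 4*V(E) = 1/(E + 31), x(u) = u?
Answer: 564260561371919/435911280 ≈ 1.2944e+6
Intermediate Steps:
V(E) = 1/(4*(31 + E)) (V(E) = 1/(4*(E + 31)) = 1/(4*(31 + E)))
L(N) = 533 + N + N² (L(N) = (N + N²) + 533 = 533 + N + N²)
o(l) = 2*l (o(l) = l + l = 2*l)
b = -1/435911280 (b = (2*(1/(4*(31 + 29))))/(-3632594) = (2*((¼)/60))*(-1/3632594) = (2*((¼)*(1/60)))*(-1/3632594) = (2*(1/240))*(-1/3632594) = (1/120)*(-1/3632594) = -1/435911280 ≈ -2.2940e-9)
b + L(-1138) = -1/435911280 + (533 - 1138 + (-1138)²) = -1/435911280 + (533 - 1138 + 1295044) = -1/435911280 + 1294439 = 564260561371919/435911280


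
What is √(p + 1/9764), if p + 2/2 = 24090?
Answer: √574135397677/4882 ≈ 155.21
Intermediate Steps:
p = 24089 (p = -1 + 24090 = 24089)
√(p + 1/9764) = √(24089 + 1/9764) = √(235204997/9764) = √574135397677/4882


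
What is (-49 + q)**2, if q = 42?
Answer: 49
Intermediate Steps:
(-49 + q)**2 = (-49 + 42)**2 = (-7)**2 = 49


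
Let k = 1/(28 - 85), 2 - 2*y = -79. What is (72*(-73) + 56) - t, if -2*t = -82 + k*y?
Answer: -398343/76 ≈ -5241.4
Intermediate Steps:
y = 81/2 (y = 1 - ½*(-79) = 1 + 79/2 = 81/2 ≈ 40.500)
k = -1/57 (k = 1/(-57) = -1/57 ≈ -0.017544)
t = 3143/76 (t = -(-82 - 1/57*81/2)/2 = -(-82 - 27/38)/2 = -½*(-3143/38) = 3143/76 ≈ 41.355)
(72*(-73) + 56) - t = (72*(-73) + 56) - 1*3143/76 = (-5256 + 56) - 3143/76 = -5200 - 3143/76 = -398343/76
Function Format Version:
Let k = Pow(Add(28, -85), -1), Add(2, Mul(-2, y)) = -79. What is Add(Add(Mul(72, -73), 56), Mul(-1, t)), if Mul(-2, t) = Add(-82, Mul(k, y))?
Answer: Rational(-398343, 76) ≈ -5241.4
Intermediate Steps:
y = Rational(81, 2) (y = Add(1, Mul(Rational(-1, 2), -79)) = Add(1, Rational(79, 2)) = Rational(81, 2) ≈ 40.500)
k = Rational(-1, 57) (k = Pow(-57, -1) = Rational(-1, 57) ≈ -0.017544)
t = Rational(3143, 76) (t = Mul(Rational(-1, 2), Add(-82, Mul(Rational(-1, 57), Rational(81, 2)))) = Mul(Rational(-1, 2), Add(-82, Rational(-27, 38))) = Mul(Rational(-1, 2), Rational(-3143, 38)) = Rational(3143, 76) ≈ 41.355)
Add(Add(Mul(72, -73), 56), Mul(-1, t)) = Add(Add(Mul(72, -73), 56), Mul(-1, Rational(3143, 76))) = Add(Add(-5256, 56), Rational(-3143, 76)) = Add(-5200, Rational(-3143, 76)) = Rational(-398343, 76)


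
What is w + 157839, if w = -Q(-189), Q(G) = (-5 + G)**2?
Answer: 120203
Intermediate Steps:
w = -37636 (w = -(-5 - 189)**2 = -1*(-194)**2 = -1*37636 = -37636)
w + 157839 = -37636 + 157839 = 120203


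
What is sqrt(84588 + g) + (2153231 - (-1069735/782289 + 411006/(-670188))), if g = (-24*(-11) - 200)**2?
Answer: 188149749184267601/87380116722 + 2*sqrt(22171) ≈ 2.1535e+6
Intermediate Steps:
g = 4096 (g = (264 - 200)**2 = 64**2 = 4096)
sqrt(84588 + g) + (2153231 - (-1069735/782289 + 411006/(-670188))) = sqrt(84588 + 4096) + (2153231 - (-1069735/782289 + 411006/(-670188))) = sqrt(88684) + (2153231 - (-1069735*1/782289 + 411006*(-1/670188))) = 2*sqrt(22171) + (2153231 - (-1069735/782289 - 68501/111698)) = 2*sqrt(22171) + (2153231 - 1*(-173074838819/87380116722)) = 2*sqrt(22171) + (2153231 + 173074838819/87380116722) = 2*sqrt(22171) + 188149749184267601/87380116722 = 188149749184267601/87380116722 + 2*sqrt(22171)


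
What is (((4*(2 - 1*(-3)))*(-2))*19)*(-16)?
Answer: 12160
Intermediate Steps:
(((4*(2 - 1*(-3)))*(-2))*19)*(-16) = (((4*(2 + 3))*(-2))*19)*(-16) = (((4*5)*(-2))*19)*(-16) = ((20*(-2))*19)*(-16) = -40*19*(-16) = -760*(-16) = 12160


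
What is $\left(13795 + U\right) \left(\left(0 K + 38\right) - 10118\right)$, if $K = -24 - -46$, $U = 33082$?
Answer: $-472520160$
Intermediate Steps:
$K = 22$ ($K = -24 + 46 = 22$)
$\left(13795 + U\right) \left(\left(0 K + 38\right) - 10118\right) = \left(13795 + 33082\right) \left(\left(0 \cdot 22 + 38\right) - 10118\right) = 46877 \left(\left(0 + 38\right) - 10118\right) = 46877 \left(38 - 10118\right) = 46877 \left(-10080\right) = -472520160$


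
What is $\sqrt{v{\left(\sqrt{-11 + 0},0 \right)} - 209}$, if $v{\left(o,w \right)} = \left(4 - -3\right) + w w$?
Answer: $i \sqrt{202} \approx 14.213 i$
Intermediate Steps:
$v{\left(o,w \right)} = 7 + w^{2}$ ($v{\left(o,w \right)} = \left(4 + 3\right) + w^{2} = 7 + w^{2}$)
$\sqrt{v{\left(\sqrt{-11 + 0},0 \right)} - 209} = \sqrt{\left(7 + 0^{2}\right) - 209} = \sqrt{\left(7 + 0\right) - 209} = \sqrt{7 - 209} = \sqrt{-202} = i \sqrt{202}$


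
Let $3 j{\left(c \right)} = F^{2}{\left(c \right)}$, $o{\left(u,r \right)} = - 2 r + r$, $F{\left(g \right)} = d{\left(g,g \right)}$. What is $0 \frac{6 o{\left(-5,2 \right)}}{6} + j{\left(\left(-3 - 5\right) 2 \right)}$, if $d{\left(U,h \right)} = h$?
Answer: $\frac{256}{3} \approx 85.333$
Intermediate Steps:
$F{\left(g \right)} = g$
$o{\left(u,r \right)} = - r$
$j{\left(c \right)} = \frac{c^{2}}{3}$
$0 \frac{6 o{\left(-5,2 \right)}}{6} + j{\left(\left(-3 - 5\right) 2 \right)} = 0 \frac{6 \left(\left(-1\right) 2\right)}{6} + \frac{\left(\left(-3 - 5\right) 2\right)^{2}}{3} = 0 \cdot 6 \left(-2\right) \frac{1}{6} + \frac{\left(\left(-8\right) 2\right)^{2}}{3} = 0 \left(\left(-12\right) \frac{1}{6}\right) + \frac{\left(-16\right)^{2}}{3} = 0 \left(-2\right) + \frac{1}{3} \cdot 256 = 0 + \frac{256}{3} = \frac{256}{3}$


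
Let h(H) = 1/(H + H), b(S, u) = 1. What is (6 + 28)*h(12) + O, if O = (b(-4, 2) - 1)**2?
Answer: 17/12 ≈ 1.4167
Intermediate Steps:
h(H) = 1/(2*H)
O = 0 (O = (1 - 1)**2 = 0**2 = 0)
(6 + 28)*h(12) + O = (6 + 28)*((1/2)/12) + 0 = 34*((1/2)*(1/12)) + 0 = 34*(1/24) + 0 = 17/12 + 0 = 17/12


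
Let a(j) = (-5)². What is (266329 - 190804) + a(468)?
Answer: 75550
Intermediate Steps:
a(j) = 25
(266329 - 190804) + a(468) = (266329 - 190804) + 25 = 75525 + 25 = 75550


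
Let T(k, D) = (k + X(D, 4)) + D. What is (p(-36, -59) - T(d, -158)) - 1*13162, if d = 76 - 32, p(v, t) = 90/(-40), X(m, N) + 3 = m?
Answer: -51557/4 ≈ -12889.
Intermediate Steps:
X(m, N) = -3 + m
p(v, t) = -9/4 (p(v, t) = 90*(-1/40) = -9/4)
d = 44
T(k, D) = -3 + k + 2*D (T(k, D) = (k + (-3 + D)) + D = (-3 + D + k) + D = -3 + k + 2*D)
(p(-36, -59) - T(d, -158)) - 1*13162 = (-9/4 - (-3 + 44 + 2*(-158))) - 1*13162 = (-9/4 - (-3 + 44 - 316)) - 13162 = (-9/4 - 1*(-275)) - 13162 = (-9/4 + 275) - 13162 = 1091/4 - 13162 = -51557/4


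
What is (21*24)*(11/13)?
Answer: 5544/13 ≈ 426.46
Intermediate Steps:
(21*24)*(11/13) = 504*(11*(1/13)) = 504*(11/13) = 5544/13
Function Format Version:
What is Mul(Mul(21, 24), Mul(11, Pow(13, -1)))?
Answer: Rational(5544, 13) ≈ 426.46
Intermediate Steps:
Mul(Mul(21, 24), Mul(11, Pow(13, -1))) = Mul(504, Mul(11, Rational(1, 13))) = Mul(504, Rational(11, 13)) = Rational(5544, 13)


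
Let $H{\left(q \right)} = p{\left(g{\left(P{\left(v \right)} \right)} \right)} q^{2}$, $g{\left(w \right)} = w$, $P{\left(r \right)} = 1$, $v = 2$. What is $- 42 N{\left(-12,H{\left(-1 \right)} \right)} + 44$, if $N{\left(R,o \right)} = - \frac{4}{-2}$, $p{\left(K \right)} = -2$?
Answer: $-40$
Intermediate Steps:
$H{\left(q \right)} = - 2 q^{2}$
$N{\left(R,o \right)} = 2$ ($N{\left(R,o \right)} = \left(-4\right) \left(- \frac{1}{2}\right) = 2$)
$- 42 N{\left(-12,H{\left(-1 \right)} \right)} + 44 = \left(-42\right) 2 + 44 = -84 + 44 = -40$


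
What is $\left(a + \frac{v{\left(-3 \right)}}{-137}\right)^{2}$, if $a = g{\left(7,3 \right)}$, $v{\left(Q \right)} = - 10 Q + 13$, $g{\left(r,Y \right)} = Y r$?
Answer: $\frac{8031556}{18769} \approx 427.92$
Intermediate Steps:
$v{\left(Q \right)} = 13 - 10 Q$
$a = 21$ ($a = 3 \cdot 7 = 21$)
$\left(a + \frac{v{\left(-3 \right)}}{-137}\right)^{2} = \left(21 + \frac{13 - -30}{-137}\right)^{2} = \left(21 + \left(13 + 30\right) \left(- \frac{1}{137}\right)\right)^{2} = \left(21 + 43 \left(- \frac{1}{137}\right)\right)^{2} = \left(21 - \frac{43}{137}\right)^{2} = \left(\frac{2834}{137}\right)^{2} = \frac{8031556}{18769}$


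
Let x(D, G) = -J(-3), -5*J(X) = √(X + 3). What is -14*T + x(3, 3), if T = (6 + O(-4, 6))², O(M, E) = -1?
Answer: -350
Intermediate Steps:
J(X) = -√(3 + X)/5 (J(X) = -√(X + 3)/5 = -√(3 + X)/5)
x(D, G) = 0 (x(D, G) = -(-1)*√(3 - 3)/5 = -(-1)*√0/5 = -(-1)*0/5 = -1*0 = 0)
T = 25 (T = (6 - 1)² = 5² = 25)
-14*T + x(3, 3) = -14*25 + 0 = -350 + 0 = -350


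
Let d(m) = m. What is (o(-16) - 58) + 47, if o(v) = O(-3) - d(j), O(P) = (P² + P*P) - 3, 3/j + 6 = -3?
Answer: 13/3 ≈ 4.3333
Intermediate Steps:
j = -⅓ (j = 3/(-6 - 3) = 3/(-9) = 3*(-⅑) = -⅓ ≈ -0.33333)
O(P) = -3 + 2*P² (O(P) = (P² + P²) - 3 = 2*P² - 3 = -3 + 2*P²)
o(v) = 46/3 (o(v) = (-3 + 2*(-3)²) - 1*(-⅓) = (-3 + 2*9) + ⅓ = (-3 + 18) + ⅓ = 15 + ⅓ = 46/3)
(o(-16) - 58) + 47 = (46/3 - 58) + 47 = -128/3 + 47 = 13/3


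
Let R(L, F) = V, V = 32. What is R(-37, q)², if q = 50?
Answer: 1024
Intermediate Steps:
R(L, F) = 32
R(-37, q)² = 32² = 1024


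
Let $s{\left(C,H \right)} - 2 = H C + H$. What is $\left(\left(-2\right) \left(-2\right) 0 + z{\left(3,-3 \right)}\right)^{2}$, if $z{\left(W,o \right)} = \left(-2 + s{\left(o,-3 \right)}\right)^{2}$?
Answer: $1296$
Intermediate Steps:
$s{\left(C,H \right)} = 2 + H + C H$ ($s{\left(C,H \right)} = 2 + \left(H C + H\right) = 2 + \left(C H + H\right) = 2 + \left(H + C H\right) = 2 + H + C H$)
$z{\left(W,o \right)} = \left(-3 - 3 o\right)^{2}$ ($z{\left(W,o \right)} = \left(-2 + \left(2 - 3 + o \left(-3\right)\right)\right)^{2} = \left(-2 - \left(1 + 3 o\right)\right)^{2} = \left(-3 - 3 o\right)^{2}$)
$\left(\left(-2\right) \left(-2\right) 0 + z{\left(3,-3 \right)}\right)^{2} = \left(\left(-2\right) \left(-2\right) 0 + 9 \left(1 - 3\right)^{2}\right)^{2} = \left(4 \cdot 0 + 9 \left(-2\right)^{2}\right)^{2} = \left(0 + 9 \cdot 4\right)^{2} = \left(0 + 36\right)^{2} = 36^{2} = 1296$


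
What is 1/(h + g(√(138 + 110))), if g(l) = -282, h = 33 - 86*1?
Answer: -1/335 ≈ -0.0029851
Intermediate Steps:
h = -53 (h = 33 - 86 = -53)
1/(h + g(√(138 + 110))) = 1/(-53 - 282) = 1/(-335) = -1/335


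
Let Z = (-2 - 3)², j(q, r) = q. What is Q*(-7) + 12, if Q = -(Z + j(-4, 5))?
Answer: 159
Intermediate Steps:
Z = 25 (Z = (-5)² = 25)
Q = -21 (Q = -(25 - 4) = -1*21 = -21)
Q*(-7) + 12 = -21*(-7) + 12 = 147 + 12 = 159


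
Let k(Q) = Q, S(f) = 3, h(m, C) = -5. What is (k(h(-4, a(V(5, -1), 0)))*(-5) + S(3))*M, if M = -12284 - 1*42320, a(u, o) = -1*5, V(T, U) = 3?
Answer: -1528912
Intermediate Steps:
a(u, o) = -5
M = -54604 (M = -12284 - 42320 = -54604)
(k(h(-4, a(V(5, -1), 0)))*(-5) + S(3))*M = (-5*(-5) + 3)*(-54604) = (25 + 3)*(-54604) = 28*(-54604) = -1528912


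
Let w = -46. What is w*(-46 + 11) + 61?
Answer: 1671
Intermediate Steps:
w*(-46 + 11) + 61 = -46*(-46 + 11) + 61 = -46*(-35) + 61 = 1610 + 61 = 1671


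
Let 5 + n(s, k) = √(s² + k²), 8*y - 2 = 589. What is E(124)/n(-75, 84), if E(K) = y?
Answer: 2955/101248 + 1773*√1409/101248 ≈ 0.68651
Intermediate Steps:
y = 591/8 (y = ¼ + (⅛)*589 = ¼ + 589/8 = 591/8 ≈ 73.875)
E(K) = 591/8
n(s, k) = -5 + √(k² + s²) (n(s, k) = -5 + √(s² + k²) = -5 + √(k² + s²))
E(124)/n(-75, 84) = 591/(8*(-5 + √(84² + (-75)²))) = 591/(8*(-5 + √(7056 + 5625))) = 591/(8*(-5 + √12681)) = 591/(8*(-5 + 3*√1409))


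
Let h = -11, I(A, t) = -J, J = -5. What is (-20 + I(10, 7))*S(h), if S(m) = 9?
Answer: -135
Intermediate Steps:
I(A, t) = 5 (I(A, t) = -1*(-5) = 5)
(-20 + I(10, 7))*S(h) = (-20 + 5)*9 = -15*9 = -135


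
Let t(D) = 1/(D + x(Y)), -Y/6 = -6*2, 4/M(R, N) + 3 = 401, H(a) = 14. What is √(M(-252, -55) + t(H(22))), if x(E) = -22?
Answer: I*√72834/796 ≈ 0.33904*I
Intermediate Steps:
M(R, N) = 2/199 (M(R, N) = 4/(-3 + 401) = 4/398 = 4*(1/398) = 2/199)
Y = 72 (Y = -(-36)*2 = -6*(-12) = 72)
t(D) = 1/(-22 + D) (t(D) = 1/(D - 22) = 1/(-22 + D))
√(M(-252, -55) + t(H(22))) = √(2/199 + 1/(-22 + 14)) = √(2/199 + 1/(-8)) = √(2/199 - ⅛) = √(-183/1592) = I*√72834/796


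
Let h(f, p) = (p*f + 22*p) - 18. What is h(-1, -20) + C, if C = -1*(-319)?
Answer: -119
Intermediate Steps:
h(f, p) = -18 + 22*p + f*p (h(f, p) = (f*p + 22*p) - 18 = (22*p + f*p) - 18 = -18 + 22*p + f*p)
C = 319
h(-1, -20) + C = (-18 + 22*(-20) - 1*(-20)) + 319 = (-18 - 440 + 20) + 319 = -438 + 319 = -119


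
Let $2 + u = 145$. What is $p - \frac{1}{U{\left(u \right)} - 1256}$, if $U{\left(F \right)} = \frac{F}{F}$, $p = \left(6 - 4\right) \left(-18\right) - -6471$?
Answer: $\frac{8075926}{1255} \approx 6435.0$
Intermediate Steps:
$u = 143$ ($u = -2 + 145 = 143$)
$p = 6435$ ($p = 2 \left(-18\right) + 6471 = -36 + 6471 = 6435$)
$U{\left(F \right)} = 1$
$p - \frac{1}{U{\left(u \right)} - 1256} = 6435 - \frac{1}{1 - 1256} = 6435 - \frac{1}{-1255} = 6435 - - \frac{1}{1255} = 6435 + \frac{1}{1255} = \frac{8075926}{1255}$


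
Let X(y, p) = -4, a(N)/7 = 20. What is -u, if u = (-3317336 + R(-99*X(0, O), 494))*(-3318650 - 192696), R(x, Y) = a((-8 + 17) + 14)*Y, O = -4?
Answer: -11405469804896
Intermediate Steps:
a(N) = 140 (a(N) = 7*20 = 140)
R(x, Y) = 140*Y
u = 11405469804896 (u = (-3317336 + 140*494)*(-3318650 - 192696) = (-3317336 + 69160)*(-3511346) = -3248176*(-3511346) = 11405469804896)
-u = -1*11405469804896 = -11405469804896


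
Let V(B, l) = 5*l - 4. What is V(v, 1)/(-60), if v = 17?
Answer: -1/60 ≈ -0.016667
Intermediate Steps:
V(B, l) = -4 + 5*l
V(v, 1)/(-60) = (-4 + 5*1)/(-60) = (-4 + 5)*(-1/60) = 1*(-1/60) = -1/60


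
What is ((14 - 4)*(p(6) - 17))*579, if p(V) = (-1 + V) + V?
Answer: -34740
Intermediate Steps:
p(V) = -1 + 2*V
((14 - 4)*(p(6) - 17))*579 = ((14 - 4)*((-1 + 2*6) - 17))*579 = (10*((-1 + 12) - 17))*579 = (10*(11 - 17))*579 = (10*(-6))*579 = -60*579 = -34740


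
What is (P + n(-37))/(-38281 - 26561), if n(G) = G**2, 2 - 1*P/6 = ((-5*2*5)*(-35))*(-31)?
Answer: -326881/64842 ≈ -5.0412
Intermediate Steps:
P = 325512 (P = 12 - 6*(-5*2*5)*(-35)*(-31) = 12 - 6*-10*5*(-35)*(-31) = 12 - 6*(-50*(-35))*(-31) = 12 - 10500*(-31) = 12 - 6*(-54250) = 12 + 325500 = 325512)
(P + n(-37))/(-38281 - 26561) = (325512 + (-37)**2)/(-38281 - 26561) = (325512 + 1369)/(-64842) = 326881*(-1/64842) = -326881/64842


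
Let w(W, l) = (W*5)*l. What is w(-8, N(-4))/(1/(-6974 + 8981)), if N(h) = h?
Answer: 321120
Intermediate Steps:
w(W, l) = 5*W*l (w(W, l) = (5*W)*l = 5*W*l)
w(-8, N(-4))/(1/(-6974 + 8981)) = (5*(-8)*(-4))/(1/(-6974 + 8981)) = 160/(1/2007) = 160*2007 = 321120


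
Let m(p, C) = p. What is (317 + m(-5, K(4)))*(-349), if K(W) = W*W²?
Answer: -108888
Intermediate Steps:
K(W) = W³
(317 + m(-5, K(4)))*(-349) = (317 - 5)*(-349) = 312*(-349) = -108888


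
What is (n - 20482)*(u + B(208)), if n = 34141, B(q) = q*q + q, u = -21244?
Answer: 303612252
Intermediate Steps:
B(q) = q + q² (B(q) = q² + q = q + q²)
(n - 20482)*(u + B(208)) = (34141 - 20482)*(-21244 + 208*(1 + 208)) = 13659*(-21244 + 208*209) = 13659*(-21244 + 43472) = 13659*22228 = 303612252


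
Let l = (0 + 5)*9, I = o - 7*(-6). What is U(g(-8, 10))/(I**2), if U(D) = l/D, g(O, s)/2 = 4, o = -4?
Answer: 45/11552 ≈ 0.0038954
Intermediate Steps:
g(O, s) = 8 (g(O, s) = 2*4 = 8)
I = 38 (I = -4 - 7*(-6) = -4 + 42 = 38)
l = 45 (l = 5*9 = 45)
U(D) = 45/D
U(g(-8, 10))/(I**2) = (45/8)/(38**2) = (45*(1/8))/1444 = (45/8)*(1/1444) = 45/11552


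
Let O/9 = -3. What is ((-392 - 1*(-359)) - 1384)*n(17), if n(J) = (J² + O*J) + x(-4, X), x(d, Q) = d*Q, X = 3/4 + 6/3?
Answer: 256477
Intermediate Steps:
O = -27 (O = 9*(-3) = -27)
X = 11/4 (X = 3*(¼) + 6*(⅓) = ¾ + 2 = 11/4 ≈ 2.7500)
x(d, Q) = Q*d
n(J) = -11 + J² - 27*J (n(J) = (J² - 27*J) + (11/4)*(-4) = (J² - 27*J) - 11 = -11 + J² - 27*J)
((-392 - 1*(-359)) - 1384)*n(17) = ((-392 - 1*(-359)) - 1384)*(-11 + 17² - 27*17) = ((-392 + 359) - 1384)*(-11 + 289 - 459) = (-33 - 1384)*(-181) = -1417*(-181) = 256477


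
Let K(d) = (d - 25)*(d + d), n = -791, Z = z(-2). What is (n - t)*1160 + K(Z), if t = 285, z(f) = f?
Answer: -1248052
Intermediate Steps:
Z = -2
K(d) = 2*d*(-25 + d) (K(d) = (-25 + d)*(2*d) = 2*d*(-25 + d))
(n - t)*1160 + K(Z) = (-791 - 1*285)*1160 + 2*(-2)*(-25 - 2) = (-791 - 285)*1160 + 2*(-2)*(-27) = -1076*1160 + 108 = -1248160 + 108 = -1248052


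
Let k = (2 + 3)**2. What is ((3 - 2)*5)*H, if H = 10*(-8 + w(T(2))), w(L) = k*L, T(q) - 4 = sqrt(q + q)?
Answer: 7100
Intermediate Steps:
T(q) = 4 + sqrt(2)*sqrt(q) (T(q) = 4 + sqrt(q + q) = 4 + sqrt(2*q) = 4 + sqrt(2)*sqrt(q))
k = 25 (k = 5**2 = 25)
w(L) = 25*L
H = 1420 (H = 10*(-8 + 25*(4 + sqrt(2)*sqrt(2))) = 10*(-8 + 25*(4 + 2)) = 10*(-8 + 25*6) = 10*(-8 + 150) = 10*142 = 1420)
((3 - 2)*5)*H = ((3 - 2)*5)*1420 = (1*5)*1420 = 5*1420 = 7100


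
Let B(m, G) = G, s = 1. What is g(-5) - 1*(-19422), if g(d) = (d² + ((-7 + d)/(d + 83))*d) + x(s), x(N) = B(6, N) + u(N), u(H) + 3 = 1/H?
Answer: 252808/13 ≈ 19447.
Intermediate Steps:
u(H) = -3 + 1/H
x(N) = -3 + N + 1/N (x(N) = N + (-3 + 1/N) = -3 + N + 1/N)
g(d) = -1 + d² + d*(-7 + d)/(83 + d) (g(d) = (d² + ((-7 + d)/(d + 83))*d) + (-3 + 1 + 1/1) = (d² + ((-7 + d)/(83 + d))*d) + (-3 + 1 + 1) = (d² + ((-7 + d)/(83 + d))*d) - 1 = (d² + d*(-7 + d)/(83 + d)) - 1 = -1 + d² + d*(-7 + d)/(83 + d))
g(-5) - 1*(-19422) = (-83 + (-5)³ - 8*(-5) + 84*(-5)²)/(83 - 5) - 1*(-19422) = (-83 - 125 + 40 + 84*25)/78 + 19422 = (-83 - 125 + 40 + 2100)/78 + 19422 = (1/78)*1932 + 19422 = 322/13 + 19422 = 252808/13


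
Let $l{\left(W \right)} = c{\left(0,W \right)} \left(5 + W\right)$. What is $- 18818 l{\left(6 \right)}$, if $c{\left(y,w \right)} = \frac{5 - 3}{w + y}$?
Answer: $- \frac{206998}{3} \approx -68999.0$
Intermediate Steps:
$c{\left(y,w \right)} = \frac{2}{w + y}$
$l{\left(W \right)} = \frac{2 \left(5 + W\right)}{W}$ ($l{\left(W \right)} = \frac{2}{W + 0} \left(5 + W\right) = \frac{2}{W} \left(5 + W\right) = \frac{2 \left(5 + W\right)}{W}$)
$- 18818 l{\left(6 \right)} = - 18818 \left(2 + \frac{10}{6}\right) = - 18818 \left(2 + 10 \cdot \frac{1}{6}\right) = - 18818 \left(2 + \frac{5}{3}\right) = \left(-18818\right) \frac{11}{3} = - \frac{206998}{3}$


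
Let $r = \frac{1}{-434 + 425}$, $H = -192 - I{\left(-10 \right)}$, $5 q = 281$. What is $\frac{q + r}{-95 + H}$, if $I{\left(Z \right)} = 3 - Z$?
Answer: $- \frac{631}{3375} \approx -0.18696$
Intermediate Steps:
$q = \frac{281}{5}$ ($q = \frac{1}{5} \cdot 281 = \frac{281}{5} \approx 56.2$)
$H = -205$ ($H = -192 - \left(3 - -10\right) = -192 - \left(3 + 10\right) = -192 - 13 = -205$)
$r = - \frac{1}{9}$ ($r = \frac{1}{-9} = - \frac{1}{9} \approx -0.11111$)
$\frac{q + r}{-95 + H} = \frac{\frac{281}{5} - \frac{1}{9}}{-95 - 205} = \frac{2524}{45 \left(-300\right)} = \frac{2524}{45} \left(- \frac{1}{300}\right) = - \frac{631}{3375}$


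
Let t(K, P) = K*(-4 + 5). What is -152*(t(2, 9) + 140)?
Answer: -21584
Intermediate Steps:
t(K, P) = K (t(K, P) = K*1 = K)
-152*(t(2, 9) + 140) = -152*(2 + 140) = -152*142 = -21584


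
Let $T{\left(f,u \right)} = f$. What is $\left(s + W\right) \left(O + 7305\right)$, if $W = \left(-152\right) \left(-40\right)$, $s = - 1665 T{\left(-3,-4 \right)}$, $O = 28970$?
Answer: $401745625$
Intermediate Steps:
$s = 4995$ ($s = \left(-1665\right) \left(-3\right) = 4995$)
$W = 6080$
$\left(s + W\right) \left(O + 7305\right) = \left(4995 + 6080\right) \left(28970 + 7305\right) = 11075 \cdot 36275 = 401745625$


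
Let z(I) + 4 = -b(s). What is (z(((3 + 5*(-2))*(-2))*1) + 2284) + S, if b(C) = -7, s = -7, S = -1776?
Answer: 511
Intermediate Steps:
z(I) = 3 (z(I) = -4 - 1*(-7) = -4 + 7 = 3)
(z(((3 + 5*(-2))*(-2))*1) + 2284) + S = (3 + 2284) - 1776 = 2287 - 1776 = 511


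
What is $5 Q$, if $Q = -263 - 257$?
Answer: $-2600$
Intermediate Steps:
$Q = -520$ ($Q = -263 - 257 = -520$)
$5 Q = 5 \left(-520\right) = -2600$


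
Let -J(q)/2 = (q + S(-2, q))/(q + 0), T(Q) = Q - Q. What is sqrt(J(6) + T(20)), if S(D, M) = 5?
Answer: I*sqrt(33)/3 ≈ 1.9149*I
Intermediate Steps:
T(Q) = 0
J(q) = -2*(5 + q)/q (J(q) = -2*(q + 5)/(q + 0) = -2*(5 + q)/q)
sqrt(J(6) + T(20)) = sqrt((-2 - 10/6) + 0) = sqrt((-2 - 10*1/6) + 0) = sqrt((-2 - 5/3) + 0) = sqrt(-11/3 + 0) = sqrt(-11/3) = I*sqrt(33)/3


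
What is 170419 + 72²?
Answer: 175603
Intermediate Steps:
170419 + 72² = 170419 + 5184 = 175603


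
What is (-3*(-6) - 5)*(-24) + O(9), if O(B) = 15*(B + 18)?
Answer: 93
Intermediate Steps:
O(B) = 270 + 15*B (O(B) = 15*(18 + B) = 270 + 15*B)
(-3*(-6) - 5)*(-24) + O(9) = (-3*(-6) - 5)*(-24) + (270 + 15*9) = (18 - 5)*(-24) + (270 + 135) = 13*(-24) + 405 = -312 + 405 = 93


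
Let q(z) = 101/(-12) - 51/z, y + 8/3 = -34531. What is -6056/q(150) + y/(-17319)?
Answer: 94667637427/136491039 ≈ 693.58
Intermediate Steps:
y = -103601/3 (y = -8/3 - 34531 = -103601/3 ≈ -34534.)
q(z) = -101/12 - 51/z (q(z) = 101*(-1/12) - 51/z = -101/12 - 51/z)
-6056/q(150) + y/(-17319) = -6056/(-101/12 - 51/150) - 103601/3/(-17319) = -6056/(-101/12 - 51*1/150) - 103601/3*(-1/17319) = -6056/(-101/12 - 17/50) + 103601/51957 = -6056/(-2627/300) + 103601/51957 = -6056*(-300/2627) + 103601/51957 = 1816800/2627 + 103601/51957 = 94667637427/136491039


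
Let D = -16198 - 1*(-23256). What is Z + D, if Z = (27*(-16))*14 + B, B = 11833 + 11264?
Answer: 24107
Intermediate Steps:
B = 23097
D = 7058 (D = -16198 + 23256 = 7058)
Z = 17049 (Z = (27*(-16))*14 + 23097 = -432*14 + 23097 = -6048 + 23097 = 17049)
Z + D = 17049 + 7058 = 24107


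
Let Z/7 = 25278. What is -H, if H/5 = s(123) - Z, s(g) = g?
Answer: 884115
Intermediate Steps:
Z = 176946 (Z = 7*25278 = 176946)
H = -884115 (H = 5*(123 - 1*176946) = 5*(123 - 176946) = 5*(-176823) = -884115)
-H = -1*(-884115) = 884115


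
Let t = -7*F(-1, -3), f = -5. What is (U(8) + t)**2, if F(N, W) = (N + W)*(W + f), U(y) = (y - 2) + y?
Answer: 44100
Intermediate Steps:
U(y) = -2 + 2*y (U(y) = (-2 + y) + y = -2 + 2*y)
F(N, W) = (-5 + W)*(N + W) (F(N, W) = (N + W)*(W - 5) = (N + W)*(-5 + W) = (-5 + W)*(N + W))
t = -224 (t = -7*((-3)**2 - 5*(-1) - 5*(-3) - 1*(-3)) = -7*(9 + 5 + 15 + 3) = -7*32 = -224)
(U(8) + t)**2 = ((-2 + 2*8) - 224)**2 = ((-2 + 16) - 224)**2 = (14 - 224)**2 = (-210)**2 = 44100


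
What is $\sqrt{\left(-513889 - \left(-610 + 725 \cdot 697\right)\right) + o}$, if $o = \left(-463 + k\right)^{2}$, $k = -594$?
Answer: $\sqrt{98645} \approx 314.08$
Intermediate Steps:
$o = 1117249$ ($o = \left(-463 - 594\right)^{2} = \left(-1057\right)^{2} = 1117249$)
$\sqrt{\left(-513889 - \left(-610 + 725 \cdot 697\right)\right) + o} = \sqrt{\left(-513889 - \left(-610 + 725 \cdot 697\right)\right) + 1117249} = \sqrt{\left(-513889 - \left(-610 + 505325\right)\right) + 1117249} = \sqrt{\left(-513889 - 504715\right) + 1117249} = \sqrt{-1018604 + 1117249} = \sqrt{98645}$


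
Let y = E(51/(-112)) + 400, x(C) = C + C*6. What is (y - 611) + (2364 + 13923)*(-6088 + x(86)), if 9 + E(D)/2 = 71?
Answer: -89350569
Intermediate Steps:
x(C) = 7*C (x(C) = C + 6*C = 7*C)
E(D) = 124 (E(D) = -18 + 2*71 = -18 + 142 = 124)
y = 524 (y = 124 + 400 = 524)
(y - 611) + (2364 + 13923)*(-6088 + x(86)) = (524 - 611) + (2364 + 13923)*(-6088 + 7*86) = -87 + 16287*(-6088 + 602) = -87 + 16287*(-5486) = -87 - 89350482 = -89350569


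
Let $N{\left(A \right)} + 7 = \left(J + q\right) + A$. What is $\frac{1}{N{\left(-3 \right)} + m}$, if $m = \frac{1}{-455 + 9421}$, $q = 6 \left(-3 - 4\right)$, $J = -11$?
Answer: $- \frac{8966}{564857} \approx -0.015873$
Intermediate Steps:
$q = -42$ ($q = 6 \left(-7\right) = -42$)
$m = \frac{1}{8966} \approx 0.00011153$
$N{\left(A \right)} = -60 + A$ ($N{\left(A \right)} = -7 + \left(\left(-11 - 42\right) + A\right) = -7 + \left(-53 + A\right) = -60 + A$)
$\frac{1}{N{\left(-3 \right)} + m} = \frac{1}{\left(-60 - 3\right) + \frac{1}{8966}} = \frac{1}{-63 + \frac{1}{8966}} = \frac{1}{- \frac{564857}{8966}} = - \frac{8966}{564857}$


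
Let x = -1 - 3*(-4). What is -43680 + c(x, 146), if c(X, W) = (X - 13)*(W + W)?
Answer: -44264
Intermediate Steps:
x = 11 (x = -1 + 12 = 11)
c(X, W) = 2*W*(-13 + X) (c(X, W) = (-13 + X)*(2*W) = 2*W*(-13 + X))
-43680 + c(x, 146) = -43680 + 2*146*(-13 + 11) = -43680 + 2*146*(-2) = -43680 - 584 = -44264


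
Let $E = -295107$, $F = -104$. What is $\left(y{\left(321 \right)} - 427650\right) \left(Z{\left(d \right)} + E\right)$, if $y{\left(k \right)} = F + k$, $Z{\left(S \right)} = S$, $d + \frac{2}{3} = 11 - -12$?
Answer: $\frac{378386772982}{3} \approx 1.2613 \cdot 10^{11}$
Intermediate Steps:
$d = \frac{67}{3}$ ($d = - \frac{2}{3} + \left(11 - -12\right) = - \frac{2}{3} + \left(11 + 12\right) = - \frac{2}{3} + 23 = \frac{67}{3} \approx 22.333$)
$y{\left(k \right)} = -104 + k$
$\left(y{\left(321 \right)} - 427650\right) \left(Z{\left(d \right)} + E\right) = \left(\left(-104 + 321\right) - 427650\right) \left(\frac{67}{3} - 295107\right) = \left(217 - 427650\right) \left(- \frac{885254}{3}\right) = \left(-427433\right) \left(- \frac{885254}{3}\right) = \frac{378386772982}{3}$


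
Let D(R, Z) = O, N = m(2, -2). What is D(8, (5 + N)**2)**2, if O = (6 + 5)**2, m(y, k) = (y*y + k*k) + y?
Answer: 14641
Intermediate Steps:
m(y, k) = y + k**2 + y**2 (m(y, k) = (y**2 + k**2) + y = (k**2 + y**2) + y = y + k**2 + y**2)
N = 10 (N = 2 + (-2)**2 + 2**2 = 2 + 4 + 4 = 10)
O = 121 (O = 11**2 = 121)
D(R, Z) = 121
D(8, (5 + N)**2)**2 = 121**2 = 14641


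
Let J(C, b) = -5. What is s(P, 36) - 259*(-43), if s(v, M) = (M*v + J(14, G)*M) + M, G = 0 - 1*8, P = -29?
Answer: 9949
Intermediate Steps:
G = -8 (G = 0 - 8 = -8)
s(v, M) = -4*M + M*v (s(v, M) = (M*v - 5*M) + M = (-5*M + M*v) + M = -4*M + M*v)
s(P, 36) - 259*(-43) = 36*(-4 - 29) - 259*(-43) = 36*(-33) + 11137 = -1188 + 11137 = 9949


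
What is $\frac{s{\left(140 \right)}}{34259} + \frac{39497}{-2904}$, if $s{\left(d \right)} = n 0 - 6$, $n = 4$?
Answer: $- \frac{1353145147}{99488136} \approx -13.601$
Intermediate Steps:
$s{\left(d \right)} = -6$ ($s{\left(d \right)} = 4 \cdot 0 - 6 = 0 - 6 = -6$)
$\frac{s{\left(140 \right)}}{34259} + \frac{39497}{-2904} = - \frac{6}{34259} + \frac{39497}{-2904} = \left(-6\right) \frac{1}{34259} + 39497 \left(- \frac{1}{2904}\right) = - \frac{6}{34259} - \frac{39497}{2904} = - \frac{1353145147}{99488136}$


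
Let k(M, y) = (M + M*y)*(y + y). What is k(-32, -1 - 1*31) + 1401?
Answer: -62087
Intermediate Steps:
k(M, y) = 2*y*(M + M*y) (k(M, y) = (M + M*y)*(2*y) = 2*y*(M + M*y))
k(-32, -1 - 1*31) + 1401 = 2*(-32)*(-1 - 1*31)*(1 + (-1 - 1*31)) + 1401 = 2*(-32)*(-1 - 31)*(1 + (-1 - 31)) + 1401 = 2*(-32)*(-32)*(1 - 32) + 1401 = 2*(-32)*(-32)*(-31) + 1401 = -63488 + 1401 = -62087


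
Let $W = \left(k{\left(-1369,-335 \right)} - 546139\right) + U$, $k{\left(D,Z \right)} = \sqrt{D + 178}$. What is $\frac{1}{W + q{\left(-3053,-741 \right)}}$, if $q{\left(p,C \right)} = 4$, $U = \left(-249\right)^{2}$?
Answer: $- \frac{161378}{78128577049} - \frac{i \sqrt{1191}}{234385731147} \approx -2.0655 \cdot 10^{-6} - 1.4724 \cdot 10^{-10} i$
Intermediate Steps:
$k{\left(D,Z \right)} = \sqrt{178 + D}$
$U = 62001$
$W = -484138 + i \sqrt{1191}$ ($W = \left(\sqrt{178 - 1369} - 546139\right) + 62001 = \left(\sqrt{-1191} - 546139\right) + 62001 = \left(i \sqrt{1191} - 546139\right) + 62001 = \left(-546139 + i \sqrt{1191}\right) + 62001 = -484138 + i \sqrt{1191} \approx -4.8414 \cdot 10^{5} + 34.511 i$)
$\frac{1}{W + q{\left(-3053,-741 \right)}} = \frac{1}{\left(-484138 + i \sqrt{1191}\right) + 4} = \frac{1}{-484134 + i \sqrt{1191}}$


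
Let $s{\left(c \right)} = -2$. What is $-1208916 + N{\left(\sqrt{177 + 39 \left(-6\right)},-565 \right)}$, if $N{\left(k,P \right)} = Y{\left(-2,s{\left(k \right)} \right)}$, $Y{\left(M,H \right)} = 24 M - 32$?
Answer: $-1208996$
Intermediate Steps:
$Y{\left(M,H \right)} = -32 + 24 M$
$N{\left(k,P \right)} = -80$ ($N{\left(k,P \right)} = -32 + 24 \left(-2\right) = -32 - 48 = -80$)
$-1208916 + N{\left(\sqrt{177 + 39 \left(-6\right)},-565 \right)} = -1208916 - 80 = -1208996$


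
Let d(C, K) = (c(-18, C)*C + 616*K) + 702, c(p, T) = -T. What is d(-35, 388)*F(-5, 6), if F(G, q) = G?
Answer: -1192425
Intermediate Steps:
d(C, K) = 702 - C² + 616*K (d(C, K) = ((-C)*C + 616*K) + 702 = (-C² + 616*K) + 702 = 702 - C² + 616*K)
d(-35, 388)*F(-5, 6) = (702 - 1*(-35)² + 616*388)*(-5) = (702 - 1*1225 + 239008)*(-5) = (702 - 1225 + 239008)*(-5) = 238485*(-5) = -1192425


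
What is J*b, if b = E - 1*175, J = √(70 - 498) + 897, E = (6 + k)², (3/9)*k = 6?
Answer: 359697 + 802*I*√107 ≈ 3.597e+5 + 8296.0*I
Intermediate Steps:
k = 18 (k = 3*6 = 18)
E = 576 (E = (6 + 18)² = 24² = 576)
J = 897 + 2*I*√107 (J = √(-428) + 897 = 2*I*√107 + 897 = 897 + 2*I*√107 ≈ 897.0 + 20.688*I)
b = 401 (b = 576 - 1*175 = 576 - 175 = 401)
J*b = (897 + 2*I*√107)*401 = 359697 + 802*I*√107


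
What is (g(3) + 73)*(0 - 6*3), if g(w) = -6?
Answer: -1206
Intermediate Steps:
(g(3) + 73)*(0 - 6*3) = (-6 + 73)*(0 - 6*3) = 67*(0 - 18) = 67*(-18) = -1206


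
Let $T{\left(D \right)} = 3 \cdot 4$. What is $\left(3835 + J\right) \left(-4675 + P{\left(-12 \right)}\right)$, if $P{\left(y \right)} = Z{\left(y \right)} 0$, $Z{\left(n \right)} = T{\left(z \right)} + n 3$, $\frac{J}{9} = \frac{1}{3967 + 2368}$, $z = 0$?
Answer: $- \frac{22715576290}{1267} \approx -1.7929 \cdot 10^{7}$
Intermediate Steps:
$J = \frac{9}{6335}$ ($J = \frac{9}{3967 + 2368} = \frac{9}{6335} \approx 0.0014207$)
$T{\left(D \right)} = 12$
$Z{\left(n \right)} = 12 + 3 n$ ($Z{\left(n \right)} = 12 + n 3 = 12 + 3 n$)
$P{\left(y \right)} = 0$ ($P{\left(y \right)} = \left(12 + 3 y\right) 0 = 0$)
$\left(3835 + J\right) \left(-4675 + P{\left(-12 \right)}\right) = \left(3835 + \frac{9}{6335}\right) \left(-4675 + 0\right) = \frac{24294734}{6335} \left(-4675\right) = - \frac{22715576290}{1267}$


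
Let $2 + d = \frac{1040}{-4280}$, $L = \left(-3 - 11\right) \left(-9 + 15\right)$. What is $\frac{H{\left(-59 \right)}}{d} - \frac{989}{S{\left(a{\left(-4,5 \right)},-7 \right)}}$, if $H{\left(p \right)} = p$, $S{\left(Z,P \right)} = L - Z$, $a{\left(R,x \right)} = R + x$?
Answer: $\frac{154793}{4080} \approx 37.939$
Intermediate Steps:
$L = -84$ ($L = \left(-14\right) 6 = -84$)
$d = - \frac{240}{107}$ ($d = -2 + \frac{1040}{-4280} = -2 + 1040 \left(- \frac{1}{4280}\right) = -2 - \frac{26}{107} = - \frac{240}{107} \approx -2.243$)
$S{\left(Z,P \right)} = -84 - Z$
$\frac{H{\left(-59 \right)}}{d} - \frac{989}{S{\left(a{\left(-4,5 \right)},-7 \right)}} = - \frac{59}{- \frac{240}{107}} - \frac{989}{-84 - \left(-4 + 5\right)} = \left(-59\right) \left(- \frac{107}{240}\right) - \frac{989}{-84 - 1} = \frac{6313}{240} - \frac{989}{-84 - 1} = \frac{6313}{240} - \frac{989}{-85} = \frac{6313}{240} - - \frac{989}{85} = \frac{6313}{240} + \frac{989}{85} = \frac{154793}{4080}$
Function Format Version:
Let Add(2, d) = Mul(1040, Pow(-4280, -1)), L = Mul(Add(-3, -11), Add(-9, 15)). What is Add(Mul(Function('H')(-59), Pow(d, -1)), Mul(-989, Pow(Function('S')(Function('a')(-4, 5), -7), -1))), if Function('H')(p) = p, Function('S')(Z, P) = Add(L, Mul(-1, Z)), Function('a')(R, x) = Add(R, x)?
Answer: Rational(154793, 4080) ≈ 37.939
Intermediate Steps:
L = -84 (L = Mul(-14, 6) = -84)
d = Rational(-240, 107) (d = Add(-2, Mul(1040, Pow(-4280, -1))) = Add(-2, Mul(1040, Rational(-1, 4280))) = Add(-2, Rational(-26, 107)) = Rational(-240, 107) ≈ -2.2430)
Function('S')(Z, P) = Add(-84, Mul(-1, Z))
Add(Mul(Function('H')(-59), Pow(d, -1)), Mul(-989, Pow(Function('S')(Function('a')(-4, 5), -7), -1))) = Add(Mul(-59, Pow(Rational(-240, 107), -1)), Mul(-989, Pow(Add(-84, Mul(-1, Add(-4, 5))), -1))) = Add(Mul(-59, Rational(-107, 240)), Mul(-989, Pow(Add(-84, Mul(-1, 1)), -1))) = Add(Rational(6313, 240), Mul(-989, Pow(Add(-84, -1), -1))) = Add(Rational(6313, 240), Mul(-989, Pow(-85, -1))) = Add(Rational(6313, 240), Mul(-989, Rational(-1, 85))) = Add(Rational(6313, 240), Rational(989, 85)) = Rational(154793, 4080)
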